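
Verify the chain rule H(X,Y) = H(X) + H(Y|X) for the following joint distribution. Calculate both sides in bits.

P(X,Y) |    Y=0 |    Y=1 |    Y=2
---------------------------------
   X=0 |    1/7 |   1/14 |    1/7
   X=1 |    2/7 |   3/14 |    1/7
H(X,Y) = 2.4677, H(X) = 0.9403, H(Y|X) = 1.5274 (all in bits)

Chain rule: H(X,Y) = H(X) + H(Y|X)

Left side — joint entropy directly:
H(X,Y) = -Σ p(x,y) log p(x,y) = 2.4677 bits

Right side — compute H(Y|X) from the conditional distributions:
P(X) = (5/14, 9/14), so H(X) = 0.9403 bits
H(Y|X) = Σ_x P(X=x) · H(Y|X=x):
  P(Y|X=0) = (2/5, 1/5, 2/5), H(Y|X=0) = 1.5219, weight P(X=0) = 5/14
  P(Y|X=1) = (4/9, 1/3, 2/9), H(Y|X=1) = 1.5305, weight P(X=1) = 9/14
H(Y|X) = 1.5274 bits

H(X) + H(Y|X) = 0.9403 + 1.5274 = 2.4677 bits

Both sides equal 2.4677 bits. ✓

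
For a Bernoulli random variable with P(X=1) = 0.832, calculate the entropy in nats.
0.4527 nats

The binary entropy function is:
H(p) = -p log(p) - (1-p) log(1-p)

H(0.832) = -0.832 × log_e(0.832) - 0.168 × log_e(0.168)
H(0.832) = 0.4527 nats

Note: Binary entropy is maximized at p=0.5 (H=1 bit) and minimized at p=0 or p=1 (H=0).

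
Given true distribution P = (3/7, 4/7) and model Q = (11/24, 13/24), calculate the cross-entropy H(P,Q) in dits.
0.2974 dits

Cross-entropy: H(P,Q) = -Σ p(x) log q(x)

Alternatively: H(P,Q) = H(P) + D_KL(P||Q)
H(P) = 0.2966 dits
D_KL(P||Q) = 0.0008 dits

H(P,Q) = 0.2966 + 0.0008 = 0.2974 dits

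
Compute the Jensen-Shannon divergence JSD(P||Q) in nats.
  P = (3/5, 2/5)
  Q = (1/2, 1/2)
0.0051 nats

Jensen-Shannon divergence is:
JSD(P||Q) = 0.5 × D_KL(P||M) + 0.5 × D_KL(Q||M)
where M = 0.5 × (P + Q) is the mixture distribution.

M = 0.5 × (3/5, 2/5) + 0.5 × (1/2, 1/2) = (11/20, 9/20)

D_KL(P||M) = 0.0051 nats
D_KL(Q||M) = 0.0050 nats

JSD(P||Q) = 0.5 × 0.0051 + 0.5 × 0.0050 = 0.0051 nats

Unlike KL divergence, JSD is symmetric and bounded: 0 ≤ JSD ≤ log(2).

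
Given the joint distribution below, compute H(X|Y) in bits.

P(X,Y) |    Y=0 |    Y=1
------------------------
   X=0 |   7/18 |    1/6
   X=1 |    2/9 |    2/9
0.9610 bits

Using the chain rule: H(X|Y) = H(X,Y) - H(Y)

First, compute H(X,Y) = 1.9251 bits

Marginal P(Y) = (11/18, 7/18)
H(Y) = 0.9641 bits

H(X|Y) = H(X,Y) - H(Y) = 1.9251 - 0.9641 = 0.9610 bits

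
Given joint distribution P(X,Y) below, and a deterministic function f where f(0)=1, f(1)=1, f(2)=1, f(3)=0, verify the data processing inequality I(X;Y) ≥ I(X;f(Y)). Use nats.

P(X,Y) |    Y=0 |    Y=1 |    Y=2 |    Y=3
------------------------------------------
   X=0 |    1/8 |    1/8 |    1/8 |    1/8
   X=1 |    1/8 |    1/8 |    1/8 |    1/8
I(X;Y) = 0.0000, I(X;f(Y)) = 0.0000, inequality holds: 0.0000 ≥ 0.0000

Data Processing Inequality: For any Markov chain X → Y → Z, we have I(X;Y) ≥ I(X;Z).

Here Z = f(Y) is a deterministic function of Y, forming X → Y → Z.

Original I(X;Y) = 0.0000 nats

After applying f:
P(X,Z) where Z=f(Y):
- P(X,Z=0) = P(X,Y=3)
- P(X,Z=1) = P(X,Y=0) + P(X,Y=1) + P(X,Y=2)

I(X;Z) = I(X;f(Y)) = 0.0000 nats

Verification: 0.0000 ≥ 0.0000 ✓

Information cannot be created by processing; the function f can only lose information about X.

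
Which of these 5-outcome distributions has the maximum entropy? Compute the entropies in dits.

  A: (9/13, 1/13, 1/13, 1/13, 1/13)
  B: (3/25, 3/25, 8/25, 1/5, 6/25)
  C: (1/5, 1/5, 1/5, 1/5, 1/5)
C

For a discrete distribution over n outcomes, entropy is maximized by the uniform distribution.

Computing entropies:
H(A) = 0.4533 dits
H(B) = 0.6679 dits
H(C) = 0.6990 dits

The uniform distribution (where all probabilities equal 1/5) achieves the maximum entropy of log_10(5) = 0.6990 dits.

Distribution C has the highest entropy.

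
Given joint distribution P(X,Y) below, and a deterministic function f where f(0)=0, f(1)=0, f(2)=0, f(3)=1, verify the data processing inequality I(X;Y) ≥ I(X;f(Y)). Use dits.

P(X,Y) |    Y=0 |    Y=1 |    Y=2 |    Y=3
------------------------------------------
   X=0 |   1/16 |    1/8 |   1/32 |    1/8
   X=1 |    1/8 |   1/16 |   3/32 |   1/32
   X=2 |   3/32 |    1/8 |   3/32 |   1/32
I(X;Y) = 0.0379, I(X;f(Y)) = 0.0221, inequality holds: 0.0379 ≥ 0.0221

Data Processing Inequality: For any Markov chain X → Y → Z, we have I(X;Y) ≥ I(X;Z).

Here Z = f(Y) is a deterministic function of Y, forming X → Y → Z.

Original I(X;Y) = 0.0379 dits

After applying f:
P(X,Z) where Z=f(Y):
- P(X,Z=0) = P(X,Y=0) + P(X,Y=1) + P(X,Y=2)
- P(X,Z=1) = P(X,Y=3)

I(X;Z) = I(X;f(Y)) = 0.0221 dits

Verification: 0.0379 ≥ 0.0221 ✓

Information cannot be created by processing; the function f can only lose information about X.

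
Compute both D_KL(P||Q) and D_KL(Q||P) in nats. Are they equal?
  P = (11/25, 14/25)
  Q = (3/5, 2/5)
D_KL(P||Q) = 0.0520, D_KL(Q||P) = 0.0515

KL divergence is not symmetric: D_KL(P||Q) ≠ D_KL(Q||P) in general.

D_KL(P||Q) = 0.0520 nats
D_KL(Q||P) = 0.0515 nats

No, they are not equal!

This asymmetry is why KL divergence is not a true distance metric.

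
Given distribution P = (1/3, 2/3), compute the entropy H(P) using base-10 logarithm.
0.2764 dits

Shannon entropy is H(X) = -Σ p(x) log p(x).

For P = (1/3, 2/3):
H = -1/3 × log_10(1/3) -2/3 × log_10(2/3)
H = 0.2764 dits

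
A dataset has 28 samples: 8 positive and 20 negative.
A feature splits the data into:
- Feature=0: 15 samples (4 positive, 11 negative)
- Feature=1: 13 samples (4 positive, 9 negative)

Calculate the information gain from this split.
0.0015 bits

Information Gain = H(Y) - H(Y|Feature)

Before split:
P(positive) = 8/28 = 0.2857
H(Y) = 0.8631 bits

After split:
Feature=0: H = 0.8366 bits (weight = 15/28)
Feature=1: H = 0.8905 bits (weight = 13/28)
H(Y|Feature) = (15/28)×0.8366 + (13/28)×0.8905 = 0.8616 bits

Information Gain = 0.8631 - 0.8616 = 0.0015 bits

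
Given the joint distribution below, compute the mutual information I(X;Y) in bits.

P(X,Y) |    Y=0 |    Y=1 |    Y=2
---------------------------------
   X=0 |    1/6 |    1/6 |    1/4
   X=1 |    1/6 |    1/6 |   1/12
0.0428 bits

Mutual information: I(X;Y) = H(X) + H(Y) - H(X,Y)

Marginals:
P(X) = (7/12, 5/12), H(X) = 0.9799 bits
P(Y) = (1/3, 1/3, 1/3), H(Y) = 1.5850 bits

Joint entropy: H(X,Y) = 2.5221 bits

I(X;Y) = 0.9799 + 1.5850 - 2.5221 = 0.0428 bits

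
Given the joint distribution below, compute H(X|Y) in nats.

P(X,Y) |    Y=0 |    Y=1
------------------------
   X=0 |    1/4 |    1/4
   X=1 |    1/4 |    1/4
0.6931 nats

Using the chain rule: H(X|Y) = H(X,Y) - H(Y)

First, compute H(X,Y) = 1.3863 nats

Marginal P(Y) = (1/2, 1/2)
H(Y) = 0.6931 nats

H(X|Y) = H(X,Y) - H(Y) = 1.3863 - 0.6931 = 0.6931 nats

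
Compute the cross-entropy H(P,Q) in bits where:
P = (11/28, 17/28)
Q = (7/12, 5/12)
1.0723 bits

Cross-entropy: H(P,Q) = -Σ p(x) log q(x)

Alternatively: H(P,Q) = H(P) + D_KL(P||Q)
H(P) = 0.9666 bits
D_KL(P||Q) = 0.1057 bits

H(P,Q) = 0.9666 + 0.1057 = 1.0723 bits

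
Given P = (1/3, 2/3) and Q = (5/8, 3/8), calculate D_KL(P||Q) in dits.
0.0756 dits

KL divergence: D_KL(P||Q) = Σ p(x) log(p(x)/q(x))

Computing term by term:
  x=0: 1/3 × log_10[(1/3)/(5/8)] = 1/3 × -0.2730 = -0.0910
  x=1: 2/3 × log_10[(2/3)/(3/8)] = 2/3 × 0.2499 = 0.1666

D_KL(P||Q) = 0.0756 dits

Note: KL divergence is always non-negative and equals 0 iff P = Q.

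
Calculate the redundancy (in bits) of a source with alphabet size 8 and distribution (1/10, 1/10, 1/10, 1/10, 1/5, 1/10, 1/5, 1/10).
0.0781 bits

Redundancy measures how far a source is from maximum entropy:
R = H_max - H(X)

Maximum entropy for 8 symbols: H_max = log_2(8) = 3.0000 bits
Actual entropy: H(X) = 2.9219 bits
Redundancy: R = 3.0000 - 2.9219 = 0.0781 bits

This redundancy represents potential for compression: the source could be compressed by 0.0781 bits per symbol.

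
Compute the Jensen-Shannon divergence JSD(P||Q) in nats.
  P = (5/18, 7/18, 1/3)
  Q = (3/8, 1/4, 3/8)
0.0119 nats

Jensen-Shannon divergence is:
JSD(P||Q) = 0.5 × D_KL(P||M) + 0.5 × D_KL(Q||M)
where M = 0.5 × (P + Q) is the mixture distribution.

M = 0.5 × (5/18, 7/18, 1/3) + 0.5 × (3/8, 1/4, 3/8) = (0.326389, 0.319444, 0.354167)

D_KL(P||M) = 0.0115 nats
D_KL(Q||M) = 0.0122 nats

JSD(P||Q) = 0.5 × 0.0115 + 0.5 × 0.0122 = 0.0119 nats

Unlike KL divergence, JSD is symmetric and bounded: 0 ≤ JSD ≤ log(2).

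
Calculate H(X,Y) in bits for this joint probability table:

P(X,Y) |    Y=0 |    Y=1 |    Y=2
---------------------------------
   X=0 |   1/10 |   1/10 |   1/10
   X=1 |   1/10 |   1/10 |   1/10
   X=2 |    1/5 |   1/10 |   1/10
3.1219 bits

Joint entropy is H(X,Y) = -Σ_{x,y} p(x,y) log p(x,y).

Summing over all non-zero entries:
H(X,Y) = -[1/10·log_2(1/10) + 1/10·log_2(1/10) + 1/10·log_2(1/10) + 1/10·log_2(1/10) + 1/10·log_2(1/10) + 1/10·log_2(1/10) + 1/5·log_2(1/5) + 1/10·log_2(1/10) + 1/10·log_2(1/10)]
H(X,Y) = 3.1219 bits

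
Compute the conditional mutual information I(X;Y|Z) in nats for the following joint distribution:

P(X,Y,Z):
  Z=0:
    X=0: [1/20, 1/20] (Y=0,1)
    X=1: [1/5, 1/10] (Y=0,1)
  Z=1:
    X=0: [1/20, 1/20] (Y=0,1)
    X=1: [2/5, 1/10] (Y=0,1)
0.0222 nats

Conditional mutual information: I(X;Y|Z) = H(X|Z) + H(Y|Z) - H(X,Y|Z)

H(Z) = 0.6730
H(X,Z) = 1.1683 → H(X|Z) = 0.4953
H(Y,Z) = 1.2750 → H(Y|Z) = 0.6020
H(X,Y,Z) = 1.7481 → H(X,Y|Z) = 1.0751

I(X;Y|Z) = 0.4953 + 0.6020 - 1.0751 = 0.0222 nats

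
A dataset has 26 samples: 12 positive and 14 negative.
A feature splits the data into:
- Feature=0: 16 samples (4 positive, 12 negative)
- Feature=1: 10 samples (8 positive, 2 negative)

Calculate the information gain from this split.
0.2188 bits

Information Gain = H(Y) - H(Y|Feature)

Before split:
P(positive) = 12/26 = 0.4615
H(Y) = 0.9957 bits

After split:
Feature=0: H = 0.8113 bits (weight = 16/26)
Feature=1: H = 0.7219 bits (weight = 10/26)
H(Y|Feature) = (16/26)×0.8113 + (10/26)×0.7219 = 0.7769 bits

Information Gain = 0.9957 - 0.7769 = 0.2188 bits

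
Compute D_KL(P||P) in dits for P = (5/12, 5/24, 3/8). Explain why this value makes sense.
0.0000 dits

KL divergence satisfies the Gibbs inequality: D_KL(P||Q) ≥ 0 for all distributions P, Q.

D_KL(P||Q) = Σ p(x) log(p(x)/q(x))
Each term is p(x) × log_10(p(x)/p(x)) = p(x) × log_10(1) = 0, so the sum is 0.
D_KL(P||Q) = 0.0000 dits

When P = Q, the KL divergence is exactly 0, as there is no 'divergence' between identical distributions.

This non-negativity is a fundamental property: relative entropy cannot be negative because it measures how different Q is from P.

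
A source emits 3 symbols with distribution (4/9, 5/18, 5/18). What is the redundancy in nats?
0.0266 nats

Redundancy measures how far a source is from maximum entropy:
R = H_max - H(X)

Maximum entropy for 3 symbols: H_max = log_e(3) = 1.0986 nats
Actual entropy: H(X) = 1.0720 nats
Redundancy: R = 1.0986 - 1.0720 = 0.0266 nats

This redundancy represents potential for compression: the source could be compressed by 0.0266 nats per symbol.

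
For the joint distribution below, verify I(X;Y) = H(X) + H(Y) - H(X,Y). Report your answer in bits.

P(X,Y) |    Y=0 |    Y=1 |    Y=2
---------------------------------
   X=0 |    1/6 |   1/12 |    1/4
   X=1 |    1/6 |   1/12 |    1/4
I(X;Y) = 0.0000 bits

Mutual information has multiple equivalent forms:
- I(X;Y) = H(X) - H(X|Y)
- I(X;Y) = H(Y) - H(Y|X)
- I(X;Y) = H(X) + H(Y) - H(X,Y)

Computing all quantities:
H(X) = 1.0000, H(Y) = 1.4591, H(X,Y) = 2.4591
H(X|Y) = 1.0000, H(Y|X) = 1.4591

Verification:
H(X) - H(X|Y) = 1.0000 - 1.0000 = 0.0000
H(Y) - H(Y|X) = 1.4591 - 1.4591 = 0.0000
H(X) + H(Y) - H(X,Y) = 1.0000 + 1.4591 - 2.4591 = 0.0000

All forms give I(X;Y) = 0.0000 bits. ✓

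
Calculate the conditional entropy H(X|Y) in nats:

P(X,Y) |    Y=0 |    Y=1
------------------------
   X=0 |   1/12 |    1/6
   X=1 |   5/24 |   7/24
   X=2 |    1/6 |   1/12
1.0079 nats

Using the chain rule: H(X|Y) = H(X,Y) - H(Y)

First, compute H(X,Y) = 1.6976 nats

Marginal P(Y) = (11/24, 13/24)
H(Y) = 0.6897 nats

H(X|Y) = H(X,Y) - H(Y) = 1.6976 - 0.6897 = 1.0079 nats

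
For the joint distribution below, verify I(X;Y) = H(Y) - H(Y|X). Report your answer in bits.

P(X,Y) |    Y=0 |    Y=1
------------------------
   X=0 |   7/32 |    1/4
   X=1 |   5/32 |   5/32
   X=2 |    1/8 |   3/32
I(X;Y) = 0.0047 bits

Mutual information has multiple equivalent forms:
- I(X;Y) = H(X) - H(X|Y)
- I(X;Y) = H(Y) - H(Y|X)
- I(X;Y) = H(X) + H(Y) - H(X,Y)

Computing all quantities:
H(X) = 1.5164, H(Y) = 1.0000, H(X,Y) = 2.5117
H(X|Y) = 1.5117, H(Y|X) = 0.9953

Verification:
H(X) - H(X|Y) = 1.5164 - 1.5117 = 0.0047
H(Y) - H(Y|X) = 1.0000 - 0.9953 = 0.0047
H(X) + H(Y) - H(X,Y) = 1.5164 + 1.0000 - 2.5117 = 0.0047

All forms give I(X;Y) = 0.0047 bits. ✓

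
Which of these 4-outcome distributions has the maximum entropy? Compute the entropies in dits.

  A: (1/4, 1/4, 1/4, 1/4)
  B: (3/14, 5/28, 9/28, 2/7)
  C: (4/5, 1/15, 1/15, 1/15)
A

For a discrete distribution over n outcomes, entropy is maximized by the uniform distribution.

Computing entropies:
H(A) = 0.6021 dits
H(B) = 0.5908 dits
H(C) = 0.3127 dits

The uniform distribution (where all probabilities equal 1/4) achieves the maximum entropy of log_10(4) = 0.6021 dits.

Distribution A has the highest entropy.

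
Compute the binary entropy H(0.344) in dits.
0.2795 dits

The binary entropy function is:
H(p) = -p log(p) - (1-p) log(1-p)

H(0.344) = -0.344 × log_10(0.344) - 0.656 × log_10(0.656)
H(0.344) = 0.2795 dits

Note: Binary entropy is maximized at p=0.5 (H=1 bit) and minimized at p=0 or p=1 (H=0).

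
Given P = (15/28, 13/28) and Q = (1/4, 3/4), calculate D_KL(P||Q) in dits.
0.0806 dits

KL divergence: D_KL(P||Q) = Σ p(x) log(p(x)/q(x))

Computing term by term:
  x=0: 15/28 × log_10[(15/28)/(1/4)] = 15/28 × 0.3310 = 0.1773
  x=1: 13/28 × log_10[(13/28)/(3/4)] = 13/28 × -0.2083 = -0.0967

D_KL(P||Q) = 0.0806 dits

Note: KL divergence is always non-negative and equals 0 iff P = Q.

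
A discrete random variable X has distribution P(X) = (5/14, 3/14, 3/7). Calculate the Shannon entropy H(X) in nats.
1.0609 nats

Shannon entropy is H(X) = -Σ p(x) log p(x).

For P = (5/14, 3/14, 3/7):
H = -5/14 × log_e(5/14) -3/14 × log_e(3/14) -3/7 × log_e(3/7)
H = 1.0609 nats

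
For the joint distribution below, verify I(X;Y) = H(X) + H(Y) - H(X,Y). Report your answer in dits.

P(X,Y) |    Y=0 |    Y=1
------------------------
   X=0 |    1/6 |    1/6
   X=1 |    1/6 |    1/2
I(X;Y) = 0.0133 dits

Mutual information has multiple equivalent forms:
- I(X;Y) = H(X) - H(X|Y)
- I(X;Y) = H(Y) - H(Y|X)
- I(X;Y) = H(X) + H(Y) - H(X,Y)

Computing all quantities:
H(X) = 0.2764, H(Y) = 0.2764, H(X,Y) = 0.5396
H(X|Y) = 0.2632, H(Y|X) = 0.2632

Verification:
H(X) - H(X|Y) = 0.2764 - 0.2632 = 0.0133
H(Y) - H(Y|X) = 0.2764 - 0.2632 = 0.0133
H(X) + H(Y) - H(X,Y) = 0.2764 + 0.2764 - 0.5396 = 0.0133

All forms give I(X;Y) = 0.0133 dits. ✓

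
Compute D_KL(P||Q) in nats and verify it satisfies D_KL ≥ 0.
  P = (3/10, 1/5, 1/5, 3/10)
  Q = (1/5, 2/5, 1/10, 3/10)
0.1216 nats

KL divergence satisfies the Gibbs inequality: D_KL(P||Q) ≥ 0 for all distributions P, Q.

D_KL(P||Q) = Σ p(x) log(p(x)/q(x))
Term by term:
  x=0: 3/10 × log_e[(3/10)/(1/5)] = 0.1216
  x=1: 1/5 × log_e[(1/5)/(2/5)] = -0.1386
  x=2: 1/5 × log_e[(1/5)/(1/10)] = 0.1386
  x=3: 3/10 × log_e[(3/10)/(3/10)] = 0.0000
D_KL(P||Q) = 0.1216 nats

D_KL(P||Q) = 0.1216 ≥ 0 ✓

This non-negativity is a fundamental property: relative entropy cannot be negative because it measures how different Q is from P.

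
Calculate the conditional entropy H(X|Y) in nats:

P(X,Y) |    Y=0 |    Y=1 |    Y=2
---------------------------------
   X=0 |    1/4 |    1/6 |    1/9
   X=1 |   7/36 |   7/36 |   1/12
0.6866 nats

Using the chain rule: H(X|Y) = H(X,Y) - H(Y)

First, compute H(X,Y) = 1.7333 nats

Marginal P(Y) = (4/9, 13/36, 7/36)
H(Y) = 1.0467 nats

H(X|Y) = H(X,Y) - H(Y) = 1.7333 - 1.0467 = 0.6866 nats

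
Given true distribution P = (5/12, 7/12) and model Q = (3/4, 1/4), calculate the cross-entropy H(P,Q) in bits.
1.3396 bits

Cross-entropy: H(P,Q) = -Σ p(x) log q(x)

Alternatively: H(P,Q) = H(P) + D_KL(P||Q)
H(P) = 0.9799 bits
D_KL(P||Q) = 0.3597 bits

H(P,Q) = 0.9799 + 0.3597 = 1.3396 bits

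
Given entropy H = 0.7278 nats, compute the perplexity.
2.0705

Perplexity is e^H (or exp(H) for natural log).

H = 0.7278 nats
Perplexity = e^0.7278 = 2.0705

Interpretation: The model's uncertainty is equivalent to choosing uniformly among 2.1 options.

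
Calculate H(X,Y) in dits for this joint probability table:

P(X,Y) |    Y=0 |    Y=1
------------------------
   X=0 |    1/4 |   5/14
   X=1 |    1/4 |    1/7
0.5815 dits

Joint entropy is H(X,Y) = -Σ_{x,y} p(x,y) log p(x,y).

Summing over all non-zero entries:
H(X,Y) = -[1/4·log_10(1/4) + 5/14·log_10(5/14) + 1/4·log_10(1/4) + 1/7·log_10(1/7)]
H(X,Y) = 0.5815 dits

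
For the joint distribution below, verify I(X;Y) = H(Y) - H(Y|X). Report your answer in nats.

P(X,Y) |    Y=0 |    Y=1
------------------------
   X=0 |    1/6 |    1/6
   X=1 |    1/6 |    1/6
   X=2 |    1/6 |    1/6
I(X;Y) = 0.0000 nats

Mutual information has multiple equivalent forms:
- I(X;Y) = H(X) - H(X|Y)
- I(X;Y) = H(Y) - H(Y|X)
- I(X;Y) = H(X) + H(Y) - H(X,Y)

Computing all quantities:
H(X) = 1.0986, H(Y) = 0.6931, H(X,Y) = 1.7918
H(X|Y) = 1.0986, H(Y|X) = 0.6931

Verification:
H(X) - H(X|Y) = 1.0986 - 1.0986 = 0.0000
H(Y) - H(Y|X) = 0.6931 - 0.6931 = 0.0000
H(X) + H(Y) - H(X,Y) = 1.0986 + 0.6931 - 1.7918 = 0.0000

All forms give I(X;Y) = 0.0000 nats. ✓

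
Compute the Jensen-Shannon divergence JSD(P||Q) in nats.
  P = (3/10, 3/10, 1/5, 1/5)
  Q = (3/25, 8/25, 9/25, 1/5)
0.0317 nats

Jensen-Shannon divergence is:
JSD(P||Q) = 0.5 × D_KL(P||M) + 0.5 × D_KL(Q||M)
where M = 0.5 × (P + Q) is the mixture distribution.

M = 0.5 × (3/10, 3/10, 1/5, 1/5) + 0.5 × (3/25, 8/25, 9/25, 1/5) = (0.21, 0.31, 7/25, 1/5)

D_KL(P||M) = 0.0299 nats
D_KL(Q||M) = 0.0335 nats

JSD(P||Q) = 0.5 × 0.0299 + 0.5 × 0.0335 = 0.0317 nats

Unlike KL divergence, JSD is symmetric and bounded: 0 ≤ JSD ≤ log(2).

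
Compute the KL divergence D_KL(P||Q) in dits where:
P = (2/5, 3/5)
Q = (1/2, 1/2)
0.0087 dits

KL divergence: D_KL(P||Q) = Σ p(x) log(p(x)/q(x))

Computing term by term:
  x=0: 2/5 × log_10[(2/5)/(1/2)] = 2/5 × -0.0969 = -0.0388
  x=1: 3/5 × log_10[(3/5)/(1/2)] = 3/5 × 0.0792 = 0.0475

D_KL(P||Q) = 0.0087 dits

Note: KL divergence is always non-negative and equals 0 iff P = Q.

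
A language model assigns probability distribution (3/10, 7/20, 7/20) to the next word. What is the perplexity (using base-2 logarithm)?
2.9924

Perplexity is 2^H (or exp(H) for natural log).

First, H = -Σ p log p = 1.5813 bits
Perplexity = 2^1.5813 = 2.9924

Interpretation: The model's uncertainty is equivalent to choosing uniformly among 3.0 options.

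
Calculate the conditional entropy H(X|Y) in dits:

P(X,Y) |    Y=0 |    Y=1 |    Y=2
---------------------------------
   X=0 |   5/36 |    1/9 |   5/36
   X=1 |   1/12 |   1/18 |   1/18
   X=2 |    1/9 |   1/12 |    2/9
0.4467 dits

Using the chain rule: H(X|Y) = H(X,Y) - H(Y)

First, compute H(X,Y) = 0.9147 dits

Marginal P(Y) = (1/3, 1/4, 5/12)
H(Y) = 0.4680 dits

H(X|Y) = H(X,Y) - H(Y) = 0.9147 - 0.4680 = 0.4467 dits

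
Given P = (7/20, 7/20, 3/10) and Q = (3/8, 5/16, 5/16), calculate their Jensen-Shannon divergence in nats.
0.0008 nats

Jensen-Shannon divergence is:
JSD(P||Q) = 0.5 × D_KL(P||M) + 0.5 × D_KL(Q||M)
where M = 0.5 × (P + Q) is the mixture distribution.

M = 0.5 × (7/20, 7/20, 3/10) + 0.5 × (3/8, 5/16, 5/16) = (0.3625, 0.33125, 0.30625)

D_KL(P||M) = 0.0008 nats
D_KL(Q||M) = 0.0008 nats

JSD(P||Q) = 0.5 × 0.0008 + 0.5 × 0.0008 = 0.0008 nats

Unlike KL divergence, JSD is symmetric and bounded: 0 ≤ JSD ≤ log(2).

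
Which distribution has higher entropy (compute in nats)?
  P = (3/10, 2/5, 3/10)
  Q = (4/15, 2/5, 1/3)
P

Computing entropies in nats:
H(P) = 1.0889
H(Q) = 1.0852

Distribution P has higher entropy.

Intuition: The distribution closer to uniform (more spread out) has higher entropy.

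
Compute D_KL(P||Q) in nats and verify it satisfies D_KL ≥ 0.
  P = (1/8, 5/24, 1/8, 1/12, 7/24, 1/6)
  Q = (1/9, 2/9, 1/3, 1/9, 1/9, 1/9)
0.2038 nats

KL divergence satisfies the Gibbs inequality: D_KL(P||Q) ≥ 0 for all distributions P, Q.

D_KL(P||Q) = Σ p(x) log(p(x)/q(x))
Term by term:
  x=0: 1/8 × log_e[(1/8)/(1/9)] = 0.0147
  x=1: 5/24 × log_e[(5/24)/(2/9)] = -0.0134
  x=2: 1/8 × log_e[(1/8)/(1/3)] = -0.1226
  x=3: 1/12 × log_e[(1/12)/(1/9)] = -0.0240
  x=4: 7/24 × log_e[(7/24)/(1/9)] = 0.2815
  x=5: 1/6 × log_e[(1/6)/(1/9)] = 0.0676
D_KL(P||Q) = 0.2038 nats

D_KL(P||Q) = 0.2038 ≥ 0 ✓

This non-negativity is a fundamental property: relative entropy cannot be negative because it measures how different Q is from P.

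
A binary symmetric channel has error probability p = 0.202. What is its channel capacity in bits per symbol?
0.2741 bits

For a binary symmetric channel (BSC) with error probability p:
Capacity C = 1 - H(p) bits per symbol

where H(p) = -p log₂(p) - (1-p) log₂(1-p) is the binary entropy function.

H(0.202) = 0.7259 bits
C = 1 - 0.7259 = 0.2741 bits per symbol

This means we can reliably transmit up to 0.2741 bits of information per channel use.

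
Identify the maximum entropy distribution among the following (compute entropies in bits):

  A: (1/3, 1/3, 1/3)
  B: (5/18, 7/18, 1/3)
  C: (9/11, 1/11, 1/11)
A

For a discrete distribution over n outcomes, entropy is maximized by the uniform distribution.

Computing entropies:
H(A) = 1.5850 bits
H(B) = 1.5715 bits
H(C) = 0.8659 bits

The uniform distribution (where all probabilities equal 1/3) achieves the maximum entropy of log_2(3) = 1.5850 bits.

Distribution A has the highest entropy.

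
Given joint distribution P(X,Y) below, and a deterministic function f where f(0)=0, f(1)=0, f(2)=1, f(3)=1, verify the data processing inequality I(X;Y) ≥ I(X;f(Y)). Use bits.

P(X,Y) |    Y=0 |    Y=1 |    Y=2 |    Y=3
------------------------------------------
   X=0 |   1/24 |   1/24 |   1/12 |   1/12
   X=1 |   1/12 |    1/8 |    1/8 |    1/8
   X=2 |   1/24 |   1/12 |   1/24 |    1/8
I(X;Y) = 0.0343, I(X;f(Y)) = 0.0073, inequality holds: 0.0343 ≥ 0.0073

Data Processing Inequality: For any Markov chain X → Y → Z, we have I(X;Y) ≥ I(X;Z).

Here Z = f(Y) is a deterministic function of Y, forming X → Y → Z.

Original I(X;Y) = 0.0343 bits

After applying f:
P(X,Z) where Z=f(Y):
- P(X,Z=0) = P(X,Y=0) + P(X,Y=1)
- P(X,Z=1) = P(X,Y=2) + P(X,Y=3)

I(X;Z) = I(X;f(Y)) = 0.0073 bits

Verification: 0.0343 ≥ 0.0073 ✓

Information cannot be created by processing; the function f can only lose information about X.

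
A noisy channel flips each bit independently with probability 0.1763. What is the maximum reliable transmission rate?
0.3281 bits

For a binary symmetric channel (BSC) with error probability p:
Capacity C = 1 - H(p) bits per symbol

where H(p) = -p log₂(p) - (1-p) log₂(1-p) is the binary entropy function.

H(0.1763) = 0.6719 bits
C = 1 - 0.6719 = 0.3281 bits per symbol

This means we can reliably transmit up to 0.3281 bits of information per channel use.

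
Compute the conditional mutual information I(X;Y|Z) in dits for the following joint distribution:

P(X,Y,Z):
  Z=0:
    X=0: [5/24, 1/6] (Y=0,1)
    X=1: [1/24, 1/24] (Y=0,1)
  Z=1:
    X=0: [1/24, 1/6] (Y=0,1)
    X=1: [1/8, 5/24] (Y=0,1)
0.0043 dits

Conditional mutual information: I(X;Y|Z) = H(X|Z) + H(Y|Z) - H(X,Y|Z)

H(Z) = 0.2995
H(X,Z) = 0.5506 → H(X|Z) = 0.2511
H(Y,Z) = 0.5819 → H(Y|Z) = 0.2824
H(X,Y,Z) = 0.8286 → H(X,Y|Z) = 0.5291

I(X;Y|Z) = 0.2511 + 0.2824 - 0.5291 = 0.0043 dits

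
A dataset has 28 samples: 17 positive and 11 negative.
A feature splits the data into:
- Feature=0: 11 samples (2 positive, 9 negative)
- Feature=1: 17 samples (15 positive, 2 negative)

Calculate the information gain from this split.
0.3806 bits

Information Gain = H(Y) - H(Y|Feature)

Before split:
P(positive) = 17/28 = 0.6071
H(Y) = 0.9666 bits

After split:
Feature=0: H = 0.6840 bits (weight = 11/28)
Feature=1: H = 0.5226 bits (weight = 17/28)
H(Y|Feature) = (11/28)×0.6840 + (17/28)×0.5226 = 0.5860 bits

Information Gain = 0.9666 - 0.5860 = 0.3806 bits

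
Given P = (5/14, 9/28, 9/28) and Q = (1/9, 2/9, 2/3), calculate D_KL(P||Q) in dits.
0.1308 dits

KL divergence: D_KL(P||Q) = Σ p(x) log(p(x)/q(x))

Computing term by term:
  x=0: 5/14 × log_10[(5/14)/(1/9)] = 5/14 × 0.5071 = 0.1811
  x=1: 9/28 × log_10[(9/28)/(2/9)] = 9/28 × 0.1603 = 0.0515
  x=2: 9/28 × log_10[(9/28)/(2/3)] = 9/28 × -0.3168 = -0.1018

D_KL(P||Q) = 0.1308 dits

Note: KL divergence is always non-negative and equals 0 iff P = Q.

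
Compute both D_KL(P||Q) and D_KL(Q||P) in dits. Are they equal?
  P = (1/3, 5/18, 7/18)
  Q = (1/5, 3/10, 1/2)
D_KL(P||Q) = 0.0222, D_KL(Q||P) = 0.0202

KL divergence is not symmetric: D_KL(P||Q) ≠ D_KL(Q||P) in general.

D_KL(P||Q) = 0.0222 dits
D_KL(Q||P) = 0.0202 dits

No, they are not equal!

This asymmetry is why KL divergence is not a true distance metric.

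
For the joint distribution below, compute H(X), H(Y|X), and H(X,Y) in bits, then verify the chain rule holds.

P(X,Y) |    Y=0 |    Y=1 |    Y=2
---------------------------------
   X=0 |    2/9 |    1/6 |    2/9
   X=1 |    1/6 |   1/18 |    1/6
H(X,Y) = 2.4886, H(X) = 0.9641, H(Y|X) = 1.5245 (all in bits)

Chain rule: H(X,Y) = H(X) + H(Y|X)

Left side — joint entropy directly:
H(X,Y) = -Σ p(x,y) log p(x,y) = 2.4886 bits

Right side — compute H(Y|X) from the conditional distributions:
P(X) = (11/18, 7/18), so H(X) = 0.9641 bits
H(Y|X) = Σ_x P(X=x) · H(Y|X=x):
  P(Y|X=0) = (4/11, 3/11, 4/11), H(Y|X=0) = 1.5726, weight P(X=0) = 11/18
  P(Y|X=1) = (3/7, 1/7, 3/7), H(Y|X=1) = 1.4488, weight P(X=1) = 7/18
H(Y|X) = 1.5245 bits

H(X) + H(Y|X) = 0.9641 + 1.5245 = 2.4886 bits

Both sides equal 2.4886 bits. ✓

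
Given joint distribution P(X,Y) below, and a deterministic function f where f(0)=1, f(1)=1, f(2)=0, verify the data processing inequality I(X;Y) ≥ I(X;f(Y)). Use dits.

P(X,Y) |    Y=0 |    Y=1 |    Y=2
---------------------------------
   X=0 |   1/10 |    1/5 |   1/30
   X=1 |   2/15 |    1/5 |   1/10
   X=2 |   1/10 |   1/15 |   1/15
I(X;Y) = 0.0149, I(X;f(Y)) = 0.0080, inequality holds: 0.0149 ≥ 0.0080

Data Processing Inequality: For any Markov chain X → Y → Z, we have I(X;Y) ≥ I(X;Z).

Here Z = f(Y) is a deterministic function of Y, forming X → Y → Z.

Original I(X;Y) = 0.0149 dits

After applying f:
P(X,Z) where Z=f(Y):
- P(X,Z=0) = P(X,Y=2)
- P(X,Z=1) = P(X,Y=0) + P(X,Y=1)

I(X;Z) = I(X;f(Y)) = 0.0080 dits

Verification: 0.0149 ≥ 0.0080 ✓

Information cannot be created by processing; the function f can only lose information about X.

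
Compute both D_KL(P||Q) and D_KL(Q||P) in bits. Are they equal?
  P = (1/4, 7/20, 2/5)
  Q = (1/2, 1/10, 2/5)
D_KL(P||Q) = 0.3826, D_KL(Q||P) = 0.3193

KL divergence is not symmetric: D_KL(P||Q) ≠ D_KL(Q||P) in general.

D_KL(P||Q) = 0.3826 bits
D_KL(Q||P) = 0.3193 bits

No, they are not equal!

This asymmetry is why KL divergence is not a true distance metric.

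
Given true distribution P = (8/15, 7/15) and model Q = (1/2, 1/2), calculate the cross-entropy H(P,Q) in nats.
0.6931 nats

Cross-entropy: H(P,Q) = -Σ p(x) log q(x)

Alternatively: H(P,Q) = H(P) + D_KL(P||Q)
H(P) = 0.6909 nats
D_KL(P||Q) = 0.0022 nats

H(P,Q) = 0.6909 + 0.0022 = 0.6931 nats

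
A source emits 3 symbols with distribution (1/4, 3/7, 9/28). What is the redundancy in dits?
0.0105 dits

Redundancy measures how far a source is from maximum entropy:
R = H_max - H(X)

Maximum entropy for 3 symbols: H_max = log_10(3) = 0.4771 dits
Actual entropy: H(X) = 0.4667 dits
Redundancy: R = 0.4771 - 0.4667 = 0.0105 dits

This redundancy represents potential for compression: the source could be compressed by 0.0105 dits per symbol.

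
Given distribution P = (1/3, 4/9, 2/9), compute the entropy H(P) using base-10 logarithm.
0.4607 dits

Shannon entropy is H(X) = -Σ p(x) log p(x).

For P = (1/3, 4/9, 2/9):
H = -1/3 × log_10(1/3) -4/9 × log_10(4/9) -2/9 × log_10(2/9)
H = 0.4607 dits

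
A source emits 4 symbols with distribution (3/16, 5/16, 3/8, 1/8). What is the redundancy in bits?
0.1171 bits

Redundancy measures how far a source is from maximum entropy:
R = H_max - H(X)

Maximum entropy for 4 symbols: H_max = log_2(4) = 2.0000 bits
Actual entropy: H(X) = 1.8829 bits
Redundancy: R = 2.0000 - 1.8829 = 0.1171 bits

This redundancy represents potential for compression: the source could be compressed by 0.1171 bits per symbol.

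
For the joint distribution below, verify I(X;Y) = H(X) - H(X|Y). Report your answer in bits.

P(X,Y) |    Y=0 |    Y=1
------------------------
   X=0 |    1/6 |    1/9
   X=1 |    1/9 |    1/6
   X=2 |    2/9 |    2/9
I(X;Y) = 0.0161 bits

Mutual information has multiple equivalent forms:
- I(X;Y) = H(X) - H(X|Y)
- I(X;Y) = H(Y) - H(Y|X)
- I(X;Y) = H(X) + H(Y) - H(X,Y)

Computing all quantities:
H(X) = 1.5466, H(Y) = 1.0000, H(X,Y) = 2.5305
H(X|Y) = 1.5305, H(Y|X) = 0.9839

Verification:
H(X) - H(X|Y) = 1.5466 - 1.5305 = 0.0161
H(Y) - H(Y|X) = 1.0000 - 0.9839 = 0.0161
H(X) + H(Y) - H(X,Y) = 1.5466 + 1.0000 - 2.5305 = 0.0161

All forms give I(X;Y) = 0.0161 bits. ✓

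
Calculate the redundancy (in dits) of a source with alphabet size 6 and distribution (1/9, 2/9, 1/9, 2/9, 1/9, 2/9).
0.0246 dits

Redundancy measures how far a source is from maximum entropy:
R = H_max - H(X)

Maximum entropy for 6 symbols: H_max = log_10(6) = 0.7782 dits
Actual entropy: H(X) = 0.7536 dits
Redundancy: R = 0.7782 - 0.7536 = 0.0246 dits

This redundancy represents potential for compression: the source could be compressed by 0.0246 dits per symbol.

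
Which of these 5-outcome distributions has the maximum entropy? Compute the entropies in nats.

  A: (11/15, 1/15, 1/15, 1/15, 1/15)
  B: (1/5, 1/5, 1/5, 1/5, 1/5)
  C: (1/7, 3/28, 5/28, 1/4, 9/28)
B

For a discrete distribution over n outcomes, entropy is maximized by the uniform distribution.

Computing entropies:
H(A) = 0.9496 nats
H(B) = 1.6094 nats
H(C) = 1.5363 nats

The uniform distribution (where all probabilities equal 1/5) achieves the maximum entropy of log_e(5) = 1.6094 nats.

Distribution B has the highest entropy.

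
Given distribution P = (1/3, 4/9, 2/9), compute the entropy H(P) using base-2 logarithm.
1.5305 bits

Shannon entropy is H(X) = -Σ p(x) log p(x).

For P = (1/3, 4/9, 2/9):
H = -1/3 × log_2(1/3) -4/9 × log_2(4/9) -2/9 × log_2(2/9)
H = 1.5305 bits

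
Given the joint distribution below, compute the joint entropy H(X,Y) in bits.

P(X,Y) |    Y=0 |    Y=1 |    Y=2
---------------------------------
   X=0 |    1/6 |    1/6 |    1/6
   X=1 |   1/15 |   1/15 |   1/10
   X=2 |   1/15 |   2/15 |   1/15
3.0541 bits

Joint entropy is H(X,Y) = -Σ_{x,y} p(x,y) log p(x,y).

Summing over all non-zero entries:
H(X,Y) = -[1/6·log_2(1/6) + 1/6·log_2(1/6) + 1/6·log_2(1/6) + 1/15·log_2(1/15) + 1/15·log_2(1/15) + 1/10·log_2(1/10) + 1/15·log_2(1/15) + 2/15·log_2(2/15) + 1/15·log_2(1/15)]
H(X,Y) = 3.0541 bits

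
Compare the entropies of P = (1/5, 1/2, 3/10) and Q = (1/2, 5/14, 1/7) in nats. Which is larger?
P

Computing entropies in nats:
H(P) = 1.0297
H(Q) = 0.9923

Distribution P has higher entropy.

Intuition: The distribution closer to uniform (more spread out) has higher entropy.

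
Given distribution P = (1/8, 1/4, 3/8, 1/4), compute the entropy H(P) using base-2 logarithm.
1.9056 bits

Shannon entropy is H(X) = -Σ p(x) log p(x).

For P = (1/8, 1/4, 3/8, 1/4):
H = -1/8 × log_2(1/8) -1/4 × log_2(1/4) -3/8 × log_2(3/8) -1/4 × log_2(1/4)
H = 1.9056 bits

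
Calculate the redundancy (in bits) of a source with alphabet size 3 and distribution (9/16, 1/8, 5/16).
0.2186 bits

Redundancy measures how far a source is from maximum entropy:
R = H_max - H(X)

Maximum entropy for 3 symbols: H_max = log_2(3) = 1.5850 bits
Actual entropy: H(X) = 1.3663 bits
Redundancy: R = 1.5850 - 1.3663 = 0.2186 bits

This redundancy represents potential for compression: the source could be compressed by 0.2186 bits per symbol.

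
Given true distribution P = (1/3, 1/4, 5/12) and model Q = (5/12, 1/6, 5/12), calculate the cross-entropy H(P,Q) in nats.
1.1045 nats

Cross-entropy: H(P,Q) = -Σ p(x) log q(x)

Alternatively: H(P,Q) = H(P) + D_KL(P||Q)
H(P) = 1.0776 nats
D_KL(P||Q) = 0.0270 nats

H(P,Q) = 1.0776 + 0.0270 = 1.1045 nats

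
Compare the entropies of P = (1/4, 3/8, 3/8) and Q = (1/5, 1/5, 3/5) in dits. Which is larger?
P

Computing entropies in dits:
H(P) = 0.4700
H(Q) = 0.4127

Distribution P has higher entropy.

Intuition: The distribution closer to uniform (more spread out) has higher entropy.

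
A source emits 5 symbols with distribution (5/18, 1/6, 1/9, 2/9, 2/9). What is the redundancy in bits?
0.0611 bits

Redundancy measures how far a source is from maximum entropy:
R = H_max - H(X)

Maximum entropy for 5 symbols: H_max = log_2(5) = 2.3219 bits
Actual entropy: H(X) = 2.2608 bits
Redundancy: R = 2.3219 - 2.2608 = 0.0611 bits

This redundancy represents potential for compression: the source could be compressed by 0.0611 bits per symbol.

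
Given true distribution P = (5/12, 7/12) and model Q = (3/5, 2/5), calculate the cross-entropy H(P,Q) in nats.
0.7473 nats

Cross-entropy: H(P,Q) = -Σ p(x) log q(x)

Alternatively: H(P,Q) = H(P) + D_KL(P||Q)
H(P) = 0.6792 nats
D_KL(P||Q) = 0.0682 nats

H(P,Q) = 0.6792 + 0.0682 = 0.7473 nats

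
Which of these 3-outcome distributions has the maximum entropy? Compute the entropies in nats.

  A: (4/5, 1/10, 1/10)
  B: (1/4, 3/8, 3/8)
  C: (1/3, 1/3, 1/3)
C

For a discrete distribution over n outcomes, entropy is maximized by the uniform distribution.

Computing entropies:
H(A) = 0.6390 nats
H(B) = 1.0822 nats
H(C) = 1.0986 nats

The uniform distribution (where all probabilities equal 1/3) achieves the maximum entropy of log_e(3) = 1.0986 nats.

Distribution C has the highest entropy.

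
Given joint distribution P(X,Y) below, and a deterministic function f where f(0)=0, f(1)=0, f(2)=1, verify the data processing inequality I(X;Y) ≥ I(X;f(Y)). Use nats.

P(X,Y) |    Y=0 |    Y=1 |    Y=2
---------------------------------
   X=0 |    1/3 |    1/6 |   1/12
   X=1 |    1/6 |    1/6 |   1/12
I(X;Y) = 0.0144, I(X;f(Y)) = 0.0028, inequality holds: 0.0144 ≥ 0.0028

Data Processing Inequality: For any Markov chain X → Y → Z, we have I(X;Y) ≥ I(X;Z).

Here Z = f(Y) is a deterministic function of Y, forming X → Y → Z.

Original I(X;Y) = 0.0144 nats

After applying f:
P(X,Z) where Z=f(Y):
- P(X,Z=0) = P(X,Y=0) + P(X,Y=1)
- P(X,Z=1) = P(X,Y=2)

I(X;Z) = I(X;f(Y)) = 0.0028 nats

Verification: 0.0144 ≥ 0.0028 ✓

Information cannot be created by processing; the function f can only lose information about X.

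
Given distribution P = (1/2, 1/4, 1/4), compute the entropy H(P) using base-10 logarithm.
0.4515 dits

Shannon entropy is H(X) = -Σ p(x) log p(x).

For P = (1/2, 1/4, 1/4):
H = -1/2 × log_10(1/2) -1/4 × log_10(1/4) -1/4 × log_10(1/4)
H = 0.4515 dits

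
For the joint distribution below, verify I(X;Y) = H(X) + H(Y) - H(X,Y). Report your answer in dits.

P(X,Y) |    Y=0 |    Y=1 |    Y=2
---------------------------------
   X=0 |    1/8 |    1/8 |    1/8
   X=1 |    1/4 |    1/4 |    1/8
I(X;Y) = 0.0047 dits

Mutual information has multiple equivalent forms:
- I(X;Y) = H(X) - H(X|Y)
- I(X;Y) = H(Y) - H(Y|X)
- I(X;Y) = H(X) + H(Y) - H(X,Y)

Computing all quantities:
H(X) = 0.2873, H(Y) = 0.4700, H(X,Y) = 0.7526
H(X|Y) = 0.2826, H(Y|X) = 0.4653

Verification:
H(X) - H(X|Y) = 0.2873 - 0.2826 = 0.0047
H(Y) - H(Y|X) = 0.4700 - 0.4653 = 0.0047
H(X) + H(Y) - H(X,Y) = 0.2873 + 0.4700 - 0.7526 = 0.0047

All forms give I(X;Y) = 0.0047 dits. ✓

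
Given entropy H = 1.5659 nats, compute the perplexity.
4.7870

Perplexity is e^H (or exp(H) for natural log).

H = 1.5659 nats
Perplexity = e^1.5659 = 4.7870

Interpretation: The model's uncertainty is equivalent to choosing uniformly among 4.8 options.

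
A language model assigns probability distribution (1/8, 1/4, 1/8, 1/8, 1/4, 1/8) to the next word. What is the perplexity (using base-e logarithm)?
5.6569

Perplexity is e^H (or exp(H) for natural log).

First, H = -Σ p log p = 1.7329 nats
Perplexity = e^1.7329 = 5.6569

Interpretation: The model's uncertainty is equivalent to choosing uniformly among 5.7 options.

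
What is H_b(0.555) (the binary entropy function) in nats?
0.6871 nats

The binary entropy function is:
H(p) = -p log(p) - (1-p) log(1-p)

H(0.555) = -0.555 × log_e(0.555) - 0.445 × log_e(0.445)
H(0.555) = 0.6871 nats

Note: Binary entropy is maximized at p=0.5 (H=1 bit) and minimized at p=0 or p=1 (H=0).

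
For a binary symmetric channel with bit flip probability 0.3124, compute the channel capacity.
0.1041 bits

For a binary symmetric channel (BSC) with error probability p:
Capacity C = 1 - H(p) bits per symbol

where H(p) = -p log₂(p) - (1-p) log₂(1-p) is the binary entropy function.

H(0.3124) = 0.8959 bits
C = 1 - 0.8959 = 0.1041 bits per symbol

This means we can reliably transmit up to 0.1041 bits of information per channel use.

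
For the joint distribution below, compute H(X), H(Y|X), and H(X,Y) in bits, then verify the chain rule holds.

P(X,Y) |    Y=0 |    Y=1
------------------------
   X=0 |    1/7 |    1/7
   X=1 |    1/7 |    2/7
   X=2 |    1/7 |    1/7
H(X,Y) = 2.5216, H(X) = 1.5567, H(Y|X) = 0.9650 (all in bits)

Chain rule: H(X,Y) = H(X) + H(Y|X)

Left side — joint entropy directly:
H(X,Y) = -Σ p(x,y) log p(x,y) = 2.5216 bits

Right side — compute H(Y|X) from the conditional distributions:
P(X) = (2/7, 3/7, 2/7), so H(X) = 1.5567 bits
H(Y|X) = Σ_x P(X=x) · H(Y|X=x):
  P(Y|X=0) = (1/2, 1/2), H(Y|X=0) = 1.0000, weight P(X=0) = 2/7
  P(Y|X=1) = (1/3, 2/3), H(Y|X=1) = 0.9183, weight P(X=1) = 3/7
  P(Y|X=2) = (1/2, 1/2), H(Y|X=2) = 1.0000, weight P(X=2) = 2/7
H(Y|X) = 0.9650 bits

H(X) + H(Y|X) = 1.5567 + 0.9650 = 2.5216 bits

Both sides equal 2.5216 bits. ✓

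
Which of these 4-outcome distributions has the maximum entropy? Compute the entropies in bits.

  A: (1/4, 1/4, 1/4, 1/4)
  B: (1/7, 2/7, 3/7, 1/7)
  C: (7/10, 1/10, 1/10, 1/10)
A

For a discrete distribution over n outcomes, entropy is maximized by the uniform distribution.

Computing entropies:
H(A) = 2.0000 bits
H(B) = 1.8424 bits
H(C) = 1.3568 bits

The uniform distribution (where all probabilities equal 1/4) achieves the maximum entropy of log_2(4) = 2.0000 bits.

Distribution A has the highest entropy.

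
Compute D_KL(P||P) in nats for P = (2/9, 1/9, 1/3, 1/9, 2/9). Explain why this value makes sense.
0.0000 nats

KL divergence satisfies the Gibbs inequality: D_KL(P||Q) ≥ 0 for all distributions P, Q.

D_KL(P||Q) = Σ p(x) log(p(x)/q(x))
Each term is p(x) × log_e(p(x)/p(x)) = p(x) × log_e(1) = 0, so the sum is 0.
D_KL(P||Q) = 0.0000 nats

When P = Q, the KL divergence is exactly 0, as there is no 'divergence' between identical distributions.

This non-negativity is a fundamental property: relative entropy cannot be negative because it measures how different Q is from P.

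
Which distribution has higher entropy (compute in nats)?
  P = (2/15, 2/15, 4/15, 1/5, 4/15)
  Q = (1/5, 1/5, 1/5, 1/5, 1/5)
Q

Computing entropies in nats:
H(P) = 1.5641
H(Q) = 1.6094

Distribution Q has higher entropy.

Intuition: The distribution closer to uniform (more spread out) has higher entropy.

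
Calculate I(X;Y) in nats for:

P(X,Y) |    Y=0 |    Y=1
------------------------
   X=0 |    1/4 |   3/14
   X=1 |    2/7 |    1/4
0.0000 nats

Mutual information: I(X;Y) = H(X) + H(Y) - H(X,Y)

Marginals:
P(X) = (13/28, 15/28), H(X) = 0.6906 nats
P(Y) = (15/28, 13/28), H(Y) = 0.6906 nats

Joint entropy: H(X,Y) = 1.3812 nats

I(X;Y) = 0.6906 + 0.6906 - 1.3812 = 0.0000 nats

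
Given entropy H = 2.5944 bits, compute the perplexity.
6.0394

Perplexity is 2^H (or exp(H) for natural log).

H = 2.5944 bits
Perplexity = 2^2.5944 = 6.0394

Interpretation: The model's uncertainty is equivalent to choosing uniformly among 6.0 options.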